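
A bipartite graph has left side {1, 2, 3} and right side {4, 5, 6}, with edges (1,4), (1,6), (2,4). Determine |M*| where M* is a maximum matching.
2 (matching: (1,6), (2,4); upper bound min(|L|,|R|) = min(3,3) = 3)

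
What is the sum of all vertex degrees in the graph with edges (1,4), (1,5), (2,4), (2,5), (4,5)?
10 (handshake: sum of degrees = 2|E| = 2 x 5 = 10)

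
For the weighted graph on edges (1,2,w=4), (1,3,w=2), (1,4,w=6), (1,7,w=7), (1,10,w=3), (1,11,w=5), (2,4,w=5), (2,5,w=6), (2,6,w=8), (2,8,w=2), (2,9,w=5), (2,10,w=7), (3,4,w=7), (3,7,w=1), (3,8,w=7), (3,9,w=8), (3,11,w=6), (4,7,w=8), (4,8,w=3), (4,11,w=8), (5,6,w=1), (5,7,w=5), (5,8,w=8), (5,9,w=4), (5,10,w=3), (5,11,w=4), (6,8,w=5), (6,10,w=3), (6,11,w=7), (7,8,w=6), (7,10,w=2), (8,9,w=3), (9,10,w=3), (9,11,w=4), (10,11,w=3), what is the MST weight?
23 (MST edges: (1,3,w=2), (2,8,w=2), (3,7,w=1), (4,8,w=3), (5,6,w=1), (5,10,w=3), (7,10,w=2), (8,9,w=3), (9,10,w=3), (10,11,w=3); sum of weights 2 + 2 + 1 + 3 + 1 + 3 + 2 + 3 + 3 + 3 = 23)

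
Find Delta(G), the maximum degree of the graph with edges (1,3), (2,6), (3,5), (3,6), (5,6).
3 (attained at vertices 3, 6)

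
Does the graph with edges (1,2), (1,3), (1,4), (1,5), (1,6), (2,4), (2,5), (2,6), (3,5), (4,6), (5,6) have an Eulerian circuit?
No (2 vertices have odd degree: {1, 4}; Eulerian circuit requires 0)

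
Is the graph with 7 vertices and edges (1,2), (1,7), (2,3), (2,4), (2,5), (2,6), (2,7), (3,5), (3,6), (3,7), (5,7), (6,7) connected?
Yes (BFS from 1 visits [1, 2, 7, 3, 4, 5, 6] — all 7 vertices reached)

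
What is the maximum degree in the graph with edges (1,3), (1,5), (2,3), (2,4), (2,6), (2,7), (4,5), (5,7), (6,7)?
4 (attained at vertex 2)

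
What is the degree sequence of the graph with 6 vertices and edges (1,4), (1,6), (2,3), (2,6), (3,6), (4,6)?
[4, 2, 2, 2, 2, 0] (degrees: deg(1)=2, deg(2)=2, deg(3)=2, deg(4)=2, deg(5)=0, deg(6)=4)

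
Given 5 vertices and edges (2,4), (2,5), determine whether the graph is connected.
No, it has 3 components: {1}, {2, 4, 5}, {3}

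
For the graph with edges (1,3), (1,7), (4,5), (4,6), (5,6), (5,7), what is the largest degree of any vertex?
3 (attained at vertex 5)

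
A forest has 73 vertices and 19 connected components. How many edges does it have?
54 (Each of the 19 component trees on V_i vertices has V_i - 1 edges; summing gives V - C = 73 - 19 = 54)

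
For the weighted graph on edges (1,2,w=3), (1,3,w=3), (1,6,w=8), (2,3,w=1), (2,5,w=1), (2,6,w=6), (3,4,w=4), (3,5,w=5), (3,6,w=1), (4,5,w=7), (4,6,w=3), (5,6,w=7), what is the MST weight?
9 (MST edges: (1,3,w=3), (2,3,w=1), (2,5,w=1), (3,6,w=1), (4,6,w=3); sum of weights 3 + 1 + 1 + 1 + 3 = 9)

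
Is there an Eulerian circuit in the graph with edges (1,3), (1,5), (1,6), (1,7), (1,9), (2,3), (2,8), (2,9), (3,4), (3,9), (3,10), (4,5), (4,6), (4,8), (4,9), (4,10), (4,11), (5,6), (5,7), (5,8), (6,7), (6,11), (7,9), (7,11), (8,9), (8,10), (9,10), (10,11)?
No (10 vertices have odd degree: {1, 2, 3, 4, 5, 6, 7, 8, 9, 10}; Eulerian circuit requires 0)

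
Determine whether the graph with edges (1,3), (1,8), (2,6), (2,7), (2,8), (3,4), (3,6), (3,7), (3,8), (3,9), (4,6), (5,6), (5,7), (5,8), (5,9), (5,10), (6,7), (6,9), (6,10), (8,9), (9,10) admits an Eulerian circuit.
No (6 vertices have odd degree: {2, 5, 6, 8, 9, 10}; Eulerian circuit requires 0)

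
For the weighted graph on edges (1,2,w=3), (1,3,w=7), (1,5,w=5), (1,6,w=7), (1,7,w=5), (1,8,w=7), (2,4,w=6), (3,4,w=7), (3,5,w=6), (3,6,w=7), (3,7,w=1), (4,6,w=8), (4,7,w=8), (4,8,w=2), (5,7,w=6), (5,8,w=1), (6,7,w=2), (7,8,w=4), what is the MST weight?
18 (MST edges: (1,2,w=3), (1,5,w=5), (3,7,w=1), (4,8,w=2), (5,8,w=1), (6,7,w=2), (7,8,w=4); sum of weights 3 + 5 + 1 + 2 + 1 + 2 + 4 = 18)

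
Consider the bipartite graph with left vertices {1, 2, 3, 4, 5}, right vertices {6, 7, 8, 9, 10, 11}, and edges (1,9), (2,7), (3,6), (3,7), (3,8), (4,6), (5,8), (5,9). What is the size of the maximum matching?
4 (matching: (1,9), (2,7), (3,8), (4,6); upper bound min(|L|,|R|) = min(5,6) = 5)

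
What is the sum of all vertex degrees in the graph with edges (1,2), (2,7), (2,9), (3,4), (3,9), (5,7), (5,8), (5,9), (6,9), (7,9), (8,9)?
22 (handshake: sum of degrees = 2|E| = 2 x 11 = 22)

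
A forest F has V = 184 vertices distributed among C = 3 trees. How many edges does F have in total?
181 (Each of the 3 component trees on V_i vertices has V_i - 1 edges; summing gives V - C = 184 - 3 = 181)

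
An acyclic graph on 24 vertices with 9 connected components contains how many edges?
15 (Each of the 9 component trees on V_i vertices has V_i - 1 edges; summing gives V - C = 24 - 9 = 15)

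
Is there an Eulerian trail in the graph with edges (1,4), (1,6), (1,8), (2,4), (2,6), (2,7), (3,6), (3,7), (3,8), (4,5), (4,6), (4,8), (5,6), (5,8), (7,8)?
No (8 vertices have odd degree: {1, 2, 3, 4, 5, 6, 7, 8}; Eulerian path requires 0 or 2)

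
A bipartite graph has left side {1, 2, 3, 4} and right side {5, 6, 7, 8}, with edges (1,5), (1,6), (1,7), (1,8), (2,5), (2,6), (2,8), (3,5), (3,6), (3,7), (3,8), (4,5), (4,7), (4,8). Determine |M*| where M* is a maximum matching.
4 (matching: (1,8), (2,6), (3,7), (4,5); upper bound min(|L|,|R|) = min(4,4) = 4)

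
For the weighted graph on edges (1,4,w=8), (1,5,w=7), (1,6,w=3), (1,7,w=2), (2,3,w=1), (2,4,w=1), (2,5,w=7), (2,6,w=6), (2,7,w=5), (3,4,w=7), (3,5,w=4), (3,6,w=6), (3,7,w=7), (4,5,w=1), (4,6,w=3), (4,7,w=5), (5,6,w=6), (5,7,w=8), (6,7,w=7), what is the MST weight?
11 (MST edges: (1,6,w=3), (1,7,w=2), (2,3,w=1), (2,4,w=1), (4,5,w=1), (4,6,w=3); sum of weights 3 + 2 + 1 + 1 + 1 + 3 = 11)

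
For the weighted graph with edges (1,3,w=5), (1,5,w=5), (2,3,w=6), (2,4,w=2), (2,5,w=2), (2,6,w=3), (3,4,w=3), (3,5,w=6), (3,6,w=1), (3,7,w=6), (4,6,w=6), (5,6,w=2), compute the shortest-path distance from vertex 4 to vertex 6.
4 (path: 4 -> 3 -> 6; weights 3 + 1 = 4)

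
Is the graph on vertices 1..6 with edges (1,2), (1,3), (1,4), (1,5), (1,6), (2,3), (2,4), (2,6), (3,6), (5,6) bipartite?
No (odd cycle of length 3: 4 -> 1 -> 2 -> 4)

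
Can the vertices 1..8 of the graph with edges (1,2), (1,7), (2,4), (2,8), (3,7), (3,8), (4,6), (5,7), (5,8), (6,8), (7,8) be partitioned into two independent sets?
No (odd cycle of length 3: 8 -> 7 -> 3 -> 8)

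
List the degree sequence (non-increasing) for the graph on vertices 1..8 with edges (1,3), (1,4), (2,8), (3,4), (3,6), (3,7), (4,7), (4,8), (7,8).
[4, 4, 3, 3, 2, 1, 1, 0] (degrees: deg(1)=2, deg(2)=1, deg(3)=4, deg(4)=4, deg(5)=0, deg(6)=1, deg(7)=3, deg(8)=3)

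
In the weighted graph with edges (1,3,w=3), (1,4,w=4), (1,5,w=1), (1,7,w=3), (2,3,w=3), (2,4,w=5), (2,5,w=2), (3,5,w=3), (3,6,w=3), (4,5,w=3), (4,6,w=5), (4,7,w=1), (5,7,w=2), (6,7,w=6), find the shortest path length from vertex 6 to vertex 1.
6 (path: 6 -> 3 -> 1; weights 3 + 3 = 6)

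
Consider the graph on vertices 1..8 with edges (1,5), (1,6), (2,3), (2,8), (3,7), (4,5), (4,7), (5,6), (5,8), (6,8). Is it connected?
Yes (BFS from 1 visits [1, 5, 6, 4, 8, 7, 2, 3] — all 8 vertices reached)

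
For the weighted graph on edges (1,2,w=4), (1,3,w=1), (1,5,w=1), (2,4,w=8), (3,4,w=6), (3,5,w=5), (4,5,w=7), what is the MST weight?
12 (MST edges: (1,2,w=4), (1,3,w=1), (1,5,w=1), (3,4,w=6); sum of weights 4 + 1 + 1 + 6 = 12)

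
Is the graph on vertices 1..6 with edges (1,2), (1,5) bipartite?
Yes. Partition: {1, 3, 4, 6}, {2, 5}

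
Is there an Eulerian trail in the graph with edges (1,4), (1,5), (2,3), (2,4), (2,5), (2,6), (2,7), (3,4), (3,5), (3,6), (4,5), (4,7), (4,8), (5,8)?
Yes (the graph is connected and exactly 2 vertices have odd degree: {2, 5}; any Eulerian path must start and end at those)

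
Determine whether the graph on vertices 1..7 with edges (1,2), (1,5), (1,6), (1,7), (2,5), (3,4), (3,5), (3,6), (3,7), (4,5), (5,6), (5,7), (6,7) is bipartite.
No (odd cycle of length 3: 5 -> 1 -> 2 -> 5)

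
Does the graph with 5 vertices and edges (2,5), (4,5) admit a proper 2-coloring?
Yes. Partition: {1, 2, 3, 4}, {5}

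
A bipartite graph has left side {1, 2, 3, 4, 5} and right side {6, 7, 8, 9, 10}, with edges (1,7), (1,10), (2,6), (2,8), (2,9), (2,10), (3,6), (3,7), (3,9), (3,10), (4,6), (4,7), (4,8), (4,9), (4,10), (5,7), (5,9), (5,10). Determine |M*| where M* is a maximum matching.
5 (matching: (1,10), (2,9), (3,6), (4,8), (5,7); upper bound min(|L|,|R|) = min(5,5) = 5)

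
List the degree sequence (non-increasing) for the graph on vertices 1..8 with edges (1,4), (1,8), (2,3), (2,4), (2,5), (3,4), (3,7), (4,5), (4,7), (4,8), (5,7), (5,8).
[6, 4, 3, 3, 3, 3, 2, 0] (degrees: deg(1)=2, deg(2)=3, deg(3)=3, deg(4)=6, deg(5)=4, deg(6)=0, deg(7)=3, deg(8)=3)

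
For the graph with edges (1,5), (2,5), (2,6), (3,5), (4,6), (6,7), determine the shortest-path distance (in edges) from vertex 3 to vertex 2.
2 (path: 3 -> 5 -> 2, 2 edges)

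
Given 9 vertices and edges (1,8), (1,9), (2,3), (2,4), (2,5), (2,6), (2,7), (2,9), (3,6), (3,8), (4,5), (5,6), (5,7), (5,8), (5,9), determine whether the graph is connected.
Yes (BFS from 1 visits [1, 8, 9, 3, 5, 2, 6, 4, 7] — all 9 vertices reached)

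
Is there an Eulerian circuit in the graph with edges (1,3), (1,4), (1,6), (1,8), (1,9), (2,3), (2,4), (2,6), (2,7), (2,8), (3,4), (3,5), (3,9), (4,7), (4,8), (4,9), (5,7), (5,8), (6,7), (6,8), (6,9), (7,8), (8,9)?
No (8 vertices have odd degree: {1, 2, 3, 5, 6, 7, 8, 9}; Eulerian circuit requires 0)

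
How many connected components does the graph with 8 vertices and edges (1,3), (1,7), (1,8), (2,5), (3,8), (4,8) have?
3 (components: {1, 3, 4, 7, 8}, {2, 5}, {6})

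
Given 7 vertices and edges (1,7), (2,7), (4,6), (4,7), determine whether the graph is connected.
No, it has 3 components: {1, 2, 4, 6, 7}, {3}, {5}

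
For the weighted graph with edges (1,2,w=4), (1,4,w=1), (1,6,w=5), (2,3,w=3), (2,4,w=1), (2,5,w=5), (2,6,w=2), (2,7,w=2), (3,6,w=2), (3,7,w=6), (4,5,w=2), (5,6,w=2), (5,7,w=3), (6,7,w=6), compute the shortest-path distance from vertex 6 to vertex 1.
4 (path: 6 -> 2 -> 4 -> 1; weights 2 + 1 + 1 = 4)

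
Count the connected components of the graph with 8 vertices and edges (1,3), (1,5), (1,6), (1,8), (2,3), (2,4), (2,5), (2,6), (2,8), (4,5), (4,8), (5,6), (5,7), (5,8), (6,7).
1 (components: {1, 2, 3, 4, 5, 6, 7, 8})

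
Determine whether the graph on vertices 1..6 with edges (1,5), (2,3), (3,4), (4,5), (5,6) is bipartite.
Yes. Partition: {1, 2, 4, 6}, {3, 5}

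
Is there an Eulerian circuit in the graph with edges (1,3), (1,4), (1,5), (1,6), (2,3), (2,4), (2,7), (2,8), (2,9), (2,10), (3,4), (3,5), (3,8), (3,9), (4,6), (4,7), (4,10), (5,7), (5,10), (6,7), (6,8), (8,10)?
Yes (the graph is connected and all 10 vertices have even degree)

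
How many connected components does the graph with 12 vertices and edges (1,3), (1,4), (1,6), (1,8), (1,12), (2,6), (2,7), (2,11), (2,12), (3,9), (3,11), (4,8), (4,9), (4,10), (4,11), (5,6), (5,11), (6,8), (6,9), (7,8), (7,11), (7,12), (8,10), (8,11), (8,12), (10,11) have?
1 (components: {1, 2, 3, 4, 5, 6, 7, 8, 9, 10, 11, 12})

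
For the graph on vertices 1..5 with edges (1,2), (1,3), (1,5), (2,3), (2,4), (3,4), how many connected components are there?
1 (components: {1, 2, 3, 4, 5})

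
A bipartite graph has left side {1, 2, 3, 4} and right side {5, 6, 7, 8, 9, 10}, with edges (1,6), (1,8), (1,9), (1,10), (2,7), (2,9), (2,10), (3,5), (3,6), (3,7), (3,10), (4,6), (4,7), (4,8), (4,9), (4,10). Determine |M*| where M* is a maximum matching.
4 (matching: (1,10), (2,9), (3,7), (4,8); upper bound min(|L|,|R|) = min(4,6) = 4)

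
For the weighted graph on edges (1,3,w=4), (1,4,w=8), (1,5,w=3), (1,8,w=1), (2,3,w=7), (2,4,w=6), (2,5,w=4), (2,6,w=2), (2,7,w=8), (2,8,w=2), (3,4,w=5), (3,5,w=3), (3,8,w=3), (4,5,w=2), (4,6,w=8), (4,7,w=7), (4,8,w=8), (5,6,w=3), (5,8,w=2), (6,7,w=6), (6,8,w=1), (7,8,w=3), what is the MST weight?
14 (MST edges: (1,8,w=1), (2,8,w=2), (3,5,w=3), (4,5,w=2), (5,8,w=2), (6,8,w=1), (7,8,w=3); sum of weights 1 + 2 + 3 + 2 + 2 + 1 + 3 = 14)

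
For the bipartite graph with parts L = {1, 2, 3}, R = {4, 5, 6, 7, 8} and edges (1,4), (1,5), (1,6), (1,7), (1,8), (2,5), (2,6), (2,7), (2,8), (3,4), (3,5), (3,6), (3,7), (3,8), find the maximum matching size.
3 (matching: (1,8), (2,7), (3,6); upper bound min(|L|,|R|) = min(3,5) = 3)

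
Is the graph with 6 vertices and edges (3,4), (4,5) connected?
No, it has 4 components: {1}, {2}, {3, 4, 5}, {6}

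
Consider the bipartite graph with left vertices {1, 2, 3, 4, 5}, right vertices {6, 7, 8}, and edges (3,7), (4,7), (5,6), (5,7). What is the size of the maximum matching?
2 (matching: (3,7), (5,6); upper bound min(|L|,|R|) = min(5,3) = 3)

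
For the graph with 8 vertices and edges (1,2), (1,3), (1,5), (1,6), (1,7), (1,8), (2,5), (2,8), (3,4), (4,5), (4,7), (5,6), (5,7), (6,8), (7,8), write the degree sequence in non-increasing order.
[6, 5, 4, 4, 3, 3, 3, 2] (degrees: deg(1)=6, deg(2)=3, deg(3)=2, deg(4)=3, deg(5)=5, deg(6)=3, deg(7)=4, deg(8)=4)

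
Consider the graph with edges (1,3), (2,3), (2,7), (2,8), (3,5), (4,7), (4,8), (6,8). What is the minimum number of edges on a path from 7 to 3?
2 (path: 7 -> 2 -> 3, 2 edges)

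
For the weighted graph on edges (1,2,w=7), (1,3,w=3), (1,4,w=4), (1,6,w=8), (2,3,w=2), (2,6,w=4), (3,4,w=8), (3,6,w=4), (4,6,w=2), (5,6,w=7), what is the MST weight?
18 (MST edges: (1,3,w=3), (1,4,w=4), (2,3,w=2), (4,6,w=2), (5,6,w=7); sum of weights 3 + 4 + 2 + 2 + 7 = 18)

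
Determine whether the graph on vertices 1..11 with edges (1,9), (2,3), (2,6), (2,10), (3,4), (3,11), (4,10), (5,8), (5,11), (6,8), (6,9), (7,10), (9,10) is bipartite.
Yes. Partition: {1, 3, 5, 6, 10}, {2, 4, 7, 8, 9, 11}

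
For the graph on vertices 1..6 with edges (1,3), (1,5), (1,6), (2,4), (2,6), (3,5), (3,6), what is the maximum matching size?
3 (matching: (1,5), (2,4), (3,6); upper bound floor(n/2) = floor(6/2) = 3)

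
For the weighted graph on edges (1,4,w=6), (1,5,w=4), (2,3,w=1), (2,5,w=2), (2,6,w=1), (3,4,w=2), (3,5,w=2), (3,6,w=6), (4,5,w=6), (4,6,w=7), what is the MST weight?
10 (MST edges: (1,5,w=4), (2,3,w=1), (2,5,w=2), (2,6,w=1), (3,4,w=2); sum of weights 4 + 1 + 2 + 1 + 2 = 10)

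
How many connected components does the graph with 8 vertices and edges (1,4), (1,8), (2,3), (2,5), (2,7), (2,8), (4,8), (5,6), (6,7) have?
1 (components: {1, 2, 3, 4, 5, 6, 7, 8})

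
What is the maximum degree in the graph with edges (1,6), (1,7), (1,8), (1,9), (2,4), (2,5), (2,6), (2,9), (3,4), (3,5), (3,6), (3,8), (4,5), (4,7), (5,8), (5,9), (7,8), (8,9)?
5 (attained at vertices 5, 8)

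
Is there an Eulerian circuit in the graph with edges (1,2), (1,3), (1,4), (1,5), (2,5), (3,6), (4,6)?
Yes (the graph is connected and all 6 vertices have even degree)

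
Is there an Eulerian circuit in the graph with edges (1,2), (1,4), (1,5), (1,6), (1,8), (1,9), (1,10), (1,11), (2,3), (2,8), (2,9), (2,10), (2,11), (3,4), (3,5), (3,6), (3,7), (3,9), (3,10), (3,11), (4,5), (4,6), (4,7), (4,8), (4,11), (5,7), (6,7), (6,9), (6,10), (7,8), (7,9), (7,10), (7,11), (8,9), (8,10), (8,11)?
No (2 vertices have odd degree: {4, 8}; Eulerian circuit requires 0)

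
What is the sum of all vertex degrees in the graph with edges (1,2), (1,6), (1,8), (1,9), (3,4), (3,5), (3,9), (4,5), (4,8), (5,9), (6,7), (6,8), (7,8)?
26 (handshake: sum of degrees = 2|E| = 2 x 13 = 26)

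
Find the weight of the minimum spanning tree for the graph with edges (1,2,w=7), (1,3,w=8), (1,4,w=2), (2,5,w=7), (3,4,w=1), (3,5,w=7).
17 (MST edges: (1,2,w=7), (1,4,w=2), (2,5,w=7), (3,4,w=1); sum of weights 7 + 2 + 7 + 1 = 17)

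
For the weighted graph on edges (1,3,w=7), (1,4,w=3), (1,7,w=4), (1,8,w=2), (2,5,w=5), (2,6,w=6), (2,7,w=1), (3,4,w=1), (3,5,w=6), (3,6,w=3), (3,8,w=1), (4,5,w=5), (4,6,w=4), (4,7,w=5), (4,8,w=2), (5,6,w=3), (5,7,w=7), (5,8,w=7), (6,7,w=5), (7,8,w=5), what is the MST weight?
15 (MST edges: (1,7,w=4), (1,8,w=2), (2,7,w=1), (3,4,w=1), (3,6,w=3), (3,8,w=1), (5,6,w=3); sum of weights 4 + 2 + 1 + 1 + 3 + 1 + 3 = 15)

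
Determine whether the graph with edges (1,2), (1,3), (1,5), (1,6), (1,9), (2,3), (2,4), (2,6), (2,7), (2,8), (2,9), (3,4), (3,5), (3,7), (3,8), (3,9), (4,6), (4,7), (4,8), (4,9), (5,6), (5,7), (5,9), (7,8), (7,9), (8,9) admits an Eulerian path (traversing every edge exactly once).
No (6 vertices have odd degree: {1, 2, 3, 5, 8, 9}; Eulerian path requires 0 or 2)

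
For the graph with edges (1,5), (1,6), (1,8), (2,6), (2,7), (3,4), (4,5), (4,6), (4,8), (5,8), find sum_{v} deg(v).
20 (handshake: sum of degrees = 2|E| = 2 x 10 = 20)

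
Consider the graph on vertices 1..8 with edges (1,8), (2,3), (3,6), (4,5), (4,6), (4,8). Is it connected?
No, it has 2 components: {1, 2, 3, 4, 5, 6, 8}, {7}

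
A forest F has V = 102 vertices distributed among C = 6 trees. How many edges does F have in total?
96 (Each of the 6 component trees on V_i vertices has V_i - 1 edges; summing gives V - C = 102 - 6 = 96)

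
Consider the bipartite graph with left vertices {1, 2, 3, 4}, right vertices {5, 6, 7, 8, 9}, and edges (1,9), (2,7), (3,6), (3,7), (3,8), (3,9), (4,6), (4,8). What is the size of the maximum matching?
4 (matching: (1,9), (2,7), (3,8), (4,6); upper bound min(|L|,|R|) = min(4,5) = 4)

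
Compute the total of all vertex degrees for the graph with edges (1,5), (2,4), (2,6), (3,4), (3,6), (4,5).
12 (handshake: sum of degrees = 2|E| = 2 x 6 = 12)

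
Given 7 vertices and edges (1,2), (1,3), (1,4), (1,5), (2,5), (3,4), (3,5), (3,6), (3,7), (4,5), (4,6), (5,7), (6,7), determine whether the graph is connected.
Yes (BFS from 1 visits [1, 2, 3, 4, 5, 6, 7] — all 7 vertices reached)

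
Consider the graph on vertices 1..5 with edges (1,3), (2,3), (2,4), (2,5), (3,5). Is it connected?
Yes (BFS from 1 visits [1, 3, 2, 5, 4] — all 5 vertices reached)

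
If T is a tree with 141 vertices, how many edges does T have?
140 (A tree on V vertices has V - 1 edges, so 141 - 1 = 140)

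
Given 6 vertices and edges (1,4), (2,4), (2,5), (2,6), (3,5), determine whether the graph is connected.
Yes (BFS from 1 visits [1, 4, 2, 5, 6, 3] — all 6 vertices reached)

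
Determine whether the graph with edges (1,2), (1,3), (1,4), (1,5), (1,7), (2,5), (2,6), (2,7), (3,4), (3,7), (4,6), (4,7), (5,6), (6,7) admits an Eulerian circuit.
No (4 vertices have odd degree: {1, 3, 5, 7}; Eulerian circuit requires 0)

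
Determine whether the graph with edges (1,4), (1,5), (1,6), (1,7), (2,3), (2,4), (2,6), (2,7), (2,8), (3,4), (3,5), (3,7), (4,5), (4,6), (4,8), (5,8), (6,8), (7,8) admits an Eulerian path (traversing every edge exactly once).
Yes (the graph is connected and exactly 2 vertices have odd degree: {2, 8}; any Eulerian path must start and end at those)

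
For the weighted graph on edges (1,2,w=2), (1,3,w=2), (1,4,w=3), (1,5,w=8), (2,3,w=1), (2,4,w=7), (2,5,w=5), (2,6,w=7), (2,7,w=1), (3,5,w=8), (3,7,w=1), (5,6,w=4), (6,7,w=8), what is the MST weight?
16 (MST edges: (1,3,w=2), (1,4,w=3), (2,3,w=1), (2,5,w=5), (2,7,w=1), (5,6,w=4); sum of weights 2 + 3 + 1 + 5 + 1 + 4 = 16)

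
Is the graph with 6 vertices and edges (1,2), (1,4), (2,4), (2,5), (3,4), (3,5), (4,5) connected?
No, it has 2 components: {1, 2, 3, 4, 5}, {6}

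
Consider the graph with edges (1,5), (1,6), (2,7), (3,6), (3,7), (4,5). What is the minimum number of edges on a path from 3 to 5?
3 (path: 3 -> 6 -> 1 -> 5, 3 edges)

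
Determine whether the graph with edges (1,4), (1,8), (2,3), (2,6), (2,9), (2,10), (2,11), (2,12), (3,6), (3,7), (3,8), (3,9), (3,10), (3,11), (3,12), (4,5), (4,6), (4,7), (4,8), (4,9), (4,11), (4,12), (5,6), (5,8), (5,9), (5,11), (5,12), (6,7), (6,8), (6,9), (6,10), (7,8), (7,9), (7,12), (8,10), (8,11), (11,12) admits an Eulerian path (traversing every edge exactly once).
Yes — and in fact it has an Eulerian circuit (the graph is connected and all 12 vertices have even degree)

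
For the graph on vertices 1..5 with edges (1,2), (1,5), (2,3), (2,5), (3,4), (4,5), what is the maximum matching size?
2 (matching: (1,5), (3,4); upper bound floor(n/2) = floor(5/2) = 2)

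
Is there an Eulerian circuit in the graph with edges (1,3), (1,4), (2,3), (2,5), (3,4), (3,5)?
Yes (the graph is connected and all 5 vertices have even degree)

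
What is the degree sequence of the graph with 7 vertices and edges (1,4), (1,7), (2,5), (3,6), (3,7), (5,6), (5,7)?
[3, 3, 2, 2, 2, 1, 1] (degrees: deg(1)=2, deg(2)=1, deg(3)=2, deg(4)=1, deg(5)=3, deg(6)=2, deg(7)=3)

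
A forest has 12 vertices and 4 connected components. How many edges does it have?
8 (Each of the 4 component trees on V_i vertices has V_i - 1 edges; summing gives V - C = 12 - 4 = 8)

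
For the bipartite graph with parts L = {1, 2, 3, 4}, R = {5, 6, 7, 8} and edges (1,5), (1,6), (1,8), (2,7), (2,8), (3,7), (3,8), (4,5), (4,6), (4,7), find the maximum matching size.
4 (matching: (1,5), (2,7), (3,8), (4,6); upper bound min(|L|,|R|) = min(4,4) = 4)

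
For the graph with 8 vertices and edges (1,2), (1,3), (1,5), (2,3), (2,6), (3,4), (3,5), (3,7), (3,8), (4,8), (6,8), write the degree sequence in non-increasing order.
[6, 3, 3, 3, 2, 2, 2, 1] (degrees: deg(1)=3, deg(2)=3, deg(3)=6, deg(4)=2, deg(5)=2, deg(6)=2, deg(7)=1, deg(8)=3)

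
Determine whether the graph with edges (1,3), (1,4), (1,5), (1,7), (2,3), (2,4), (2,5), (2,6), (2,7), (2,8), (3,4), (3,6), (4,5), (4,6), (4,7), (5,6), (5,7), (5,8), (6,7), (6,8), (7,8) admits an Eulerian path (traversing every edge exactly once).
Yes — and in fact it has an Eulerian circuit (the graph is connected and all 8 vertices have even degree)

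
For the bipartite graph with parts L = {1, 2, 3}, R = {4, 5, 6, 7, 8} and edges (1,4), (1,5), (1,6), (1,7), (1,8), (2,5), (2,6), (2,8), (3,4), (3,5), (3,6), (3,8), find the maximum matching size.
3 (matching: (1,7), (2,8), (3,6); upper bound min(|L|,|R|) = min(3,5) = 3)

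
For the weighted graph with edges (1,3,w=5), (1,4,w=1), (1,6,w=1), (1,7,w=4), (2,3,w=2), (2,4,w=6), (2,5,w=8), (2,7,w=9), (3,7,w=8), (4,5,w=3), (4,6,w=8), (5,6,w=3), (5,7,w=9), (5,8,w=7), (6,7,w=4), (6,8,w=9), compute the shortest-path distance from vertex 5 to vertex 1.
4 (path: 5 -> 6 -> 1; weights 3 + 1 = 4)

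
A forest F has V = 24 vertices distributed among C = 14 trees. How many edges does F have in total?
10 (Each of the 14 component trees on V_i vertices has V_i - 1 edges; summing gives V - C = 24 - 14 = 10)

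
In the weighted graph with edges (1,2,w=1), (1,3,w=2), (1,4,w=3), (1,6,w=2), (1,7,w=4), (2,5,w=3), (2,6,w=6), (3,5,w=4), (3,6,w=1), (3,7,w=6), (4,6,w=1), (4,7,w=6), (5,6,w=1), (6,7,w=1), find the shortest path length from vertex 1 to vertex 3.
2 (path: 1 -> 3; weights 2 = 2)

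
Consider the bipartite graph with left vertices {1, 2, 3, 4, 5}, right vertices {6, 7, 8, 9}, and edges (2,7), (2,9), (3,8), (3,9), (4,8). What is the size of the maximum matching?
3 (matching: (2,7), (3,9), (4,8); upper bound min(|L|,|R|) = min(5,4) = 4)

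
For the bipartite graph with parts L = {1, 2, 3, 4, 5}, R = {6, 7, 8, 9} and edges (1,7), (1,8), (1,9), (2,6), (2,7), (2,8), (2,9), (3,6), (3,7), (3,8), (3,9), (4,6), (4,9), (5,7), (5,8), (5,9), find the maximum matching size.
4 (matching: (1,9), (2,8), (3,7), (4,6); upper bound min(|L|,|R|) = min(5,4) = 4)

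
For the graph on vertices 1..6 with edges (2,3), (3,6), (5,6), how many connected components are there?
3 (components: {1}, {2, 3, 5, 6}, {4})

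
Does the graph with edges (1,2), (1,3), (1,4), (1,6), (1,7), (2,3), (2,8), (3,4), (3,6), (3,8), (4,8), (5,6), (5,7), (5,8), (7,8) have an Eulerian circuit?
No (8 vertices have odd degree: {1, 2, 3, 4, 5, 6, 7, 8}; Eulerian circuit requires 0)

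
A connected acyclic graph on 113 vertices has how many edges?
112 (A tree on V vertices has V - 1 edges, so 113 - 1 = 112)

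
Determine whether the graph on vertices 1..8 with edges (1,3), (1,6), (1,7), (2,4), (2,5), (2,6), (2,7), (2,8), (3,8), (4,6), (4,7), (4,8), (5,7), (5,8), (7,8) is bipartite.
No (odd cycle of length 3: 4 -> 6 -> 2 -> 4)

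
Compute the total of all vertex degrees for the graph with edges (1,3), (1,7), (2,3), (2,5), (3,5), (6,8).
12 (handshake: sum of degrees = 2|E| = 2 x 6 = 12)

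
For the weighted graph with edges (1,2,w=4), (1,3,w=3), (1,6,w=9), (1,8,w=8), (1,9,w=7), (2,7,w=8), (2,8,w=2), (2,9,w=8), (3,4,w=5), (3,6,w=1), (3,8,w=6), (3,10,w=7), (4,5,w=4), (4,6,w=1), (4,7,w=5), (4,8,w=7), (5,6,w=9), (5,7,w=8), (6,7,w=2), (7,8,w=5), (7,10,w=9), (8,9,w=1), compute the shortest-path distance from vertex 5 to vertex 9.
12 (path: 5 -> 4 -> 8 -> 9; weights 4 + 7 + 1 = 12)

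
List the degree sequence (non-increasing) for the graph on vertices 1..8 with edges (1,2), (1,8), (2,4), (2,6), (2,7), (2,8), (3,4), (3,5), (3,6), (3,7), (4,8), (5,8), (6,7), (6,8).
[5, 5, 4, 4, 3, 3, 2, 2] (degrees: deg(1)=2, deg(2)=5, deg(3)=4, deg(4)=3, deg(5)=2, deg(6)=4, deg(7)=3, deg(8)=5)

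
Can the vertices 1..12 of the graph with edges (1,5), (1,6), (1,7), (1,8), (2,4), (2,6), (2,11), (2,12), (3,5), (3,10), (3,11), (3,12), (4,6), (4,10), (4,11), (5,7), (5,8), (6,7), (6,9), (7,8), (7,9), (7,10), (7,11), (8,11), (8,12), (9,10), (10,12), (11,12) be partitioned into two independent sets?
No (odd cycle of length 3: 7 -> 1 -> 8 -> 7)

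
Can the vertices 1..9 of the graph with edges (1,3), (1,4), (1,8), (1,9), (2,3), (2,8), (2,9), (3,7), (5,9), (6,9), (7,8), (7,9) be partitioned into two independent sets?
Yes. Partition: {1, 2, 5, 6, 7}, {3, 4, 8, 9}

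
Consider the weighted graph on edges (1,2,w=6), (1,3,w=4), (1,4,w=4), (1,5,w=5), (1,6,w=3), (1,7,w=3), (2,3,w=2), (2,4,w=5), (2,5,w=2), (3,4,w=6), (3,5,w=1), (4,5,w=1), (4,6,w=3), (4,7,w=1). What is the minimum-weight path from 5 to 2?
2 (path: 5 -> 2; weights 2 = 2)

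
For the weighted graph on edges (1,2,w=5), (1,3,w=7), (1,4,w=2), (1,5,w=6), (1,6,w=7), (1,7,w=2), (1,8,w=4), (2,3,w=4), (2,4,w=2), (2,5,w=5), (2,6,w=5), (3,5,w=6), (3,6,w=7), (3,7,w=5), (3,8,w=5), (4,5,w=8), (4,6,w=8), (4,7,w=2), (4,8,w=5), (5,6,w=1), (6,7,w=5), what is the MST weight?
20 (MST edges: (1,4,w=2), (1,7,w=2), (1,8,w=4), (2,3,w=4), (2,4,w=2), (2,5,w=5), (5,6,w=1); sum of weights 2 + 2 + 4 + 4 + 2 + 5 + 1 = 20)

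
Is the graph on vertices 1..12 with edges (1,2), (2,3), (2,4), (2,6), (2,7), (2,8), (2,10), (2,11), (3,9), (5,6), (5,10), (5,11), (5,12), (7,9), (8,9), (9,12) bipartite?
Yes. Partition: {1, 3, 4, 6, 7, 8, 10, 11, 12}, {2, 5, 9}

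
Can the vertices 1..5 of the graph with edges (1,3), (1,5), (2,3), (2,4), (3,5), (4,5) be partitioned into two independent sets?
No (odd cycle of length 3: 5 -> 1 -> 3 -> 5)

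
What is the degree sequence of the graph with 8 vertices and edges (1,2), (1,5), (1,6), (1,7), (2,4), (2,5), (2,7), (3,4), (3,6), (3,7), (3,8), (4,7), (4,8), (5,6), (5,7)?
[5, 4, 4, 4, 4, 4, 3, 2] (degrees: deg(1)=4, deg(2)=4, deg(3)=4, deg(4)=4, deg(5)=4, deg(6)=3, deg(7)=5, deg(8)=2)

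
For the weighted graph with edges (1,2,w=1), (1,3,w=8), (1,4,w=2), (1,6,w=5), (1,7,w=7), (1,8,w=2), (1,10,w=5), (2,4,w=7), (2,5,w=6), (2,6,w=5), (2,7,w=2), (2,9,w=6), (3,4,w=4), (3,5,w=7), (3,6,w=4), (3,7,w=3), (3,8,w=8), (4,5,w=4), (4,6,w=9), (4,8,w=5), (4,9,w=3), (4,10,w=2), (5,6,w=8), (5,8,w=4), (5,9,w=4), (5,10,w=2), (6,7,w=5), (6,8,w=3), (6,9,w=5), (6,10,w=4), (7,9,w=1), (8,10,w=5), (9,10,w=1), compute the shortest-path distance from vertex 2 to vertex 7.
2 (path: 2 -> 7; weights 2 = 2)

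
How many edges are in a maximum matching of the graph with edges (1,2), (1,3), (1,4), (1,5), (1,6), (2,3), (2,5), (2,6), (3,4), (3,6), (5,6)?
3 (matching: (1,5), (2,6), (3,4); upper bound floor(n/2) = floor(6/2) = 3)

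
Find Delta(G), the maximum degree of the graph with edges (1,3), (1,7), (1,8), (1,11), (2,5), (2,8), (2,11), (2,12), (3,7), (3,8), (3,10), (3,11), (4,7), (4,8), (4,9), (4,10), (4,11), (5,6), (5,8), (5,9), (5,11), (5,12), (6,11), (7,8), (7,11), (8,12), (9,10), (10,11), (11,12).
9 (attained at vertex 11)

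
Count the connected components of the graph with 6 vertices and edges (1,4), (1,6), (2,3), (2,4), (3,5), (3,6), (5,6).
1 (components: {1, 2, 3, 4, 5, 6})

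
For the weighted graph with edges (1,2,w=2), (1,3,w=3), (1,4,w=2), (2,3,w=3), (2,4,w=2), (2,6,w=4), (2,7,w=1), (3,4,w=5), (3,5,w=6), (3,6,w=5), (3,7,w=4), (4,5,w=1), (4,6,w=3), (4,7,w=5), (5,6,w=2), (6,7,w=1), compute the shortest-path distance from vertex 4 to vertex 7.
3 (path: 4 -> 2 -> 7; weights 2 + 1 = 3)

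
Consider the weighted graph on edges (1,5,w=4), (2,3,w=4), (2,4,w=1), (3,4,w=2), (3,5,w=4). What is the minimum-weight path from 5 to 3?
4 (path: 5 -> 3; weights 4 = 4)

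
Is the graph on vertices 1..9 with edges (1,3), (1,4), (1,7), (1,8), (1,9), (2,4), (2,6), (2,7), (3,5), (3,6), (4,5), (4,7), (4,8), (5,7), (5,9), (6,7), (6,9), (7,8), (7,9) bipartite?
No (odd cycle of length 3: 4 -> 1 -> 7 -> 4)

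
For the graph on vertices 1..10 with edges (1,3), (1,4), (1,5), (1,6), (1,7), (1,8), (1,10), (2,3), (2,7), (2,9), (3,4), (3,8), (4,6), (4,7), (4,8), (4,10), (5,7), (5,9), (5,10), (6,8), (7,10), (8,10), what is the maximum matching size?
5 (matching: (1,5), (2,9), (3,4), (6,8), (7,10); upper bound floor(n/2) = floor(10/2) = 5)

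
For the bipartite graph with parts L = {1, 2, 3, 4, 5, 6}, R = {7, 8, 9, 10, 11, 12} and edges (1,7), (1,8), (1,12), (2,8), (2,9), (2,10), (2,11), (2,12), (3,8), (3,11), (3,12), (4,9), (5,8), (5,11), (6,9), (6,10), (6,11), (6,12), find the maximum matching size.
6 (matching: (1,7), (2,11), (3,12), (4,9), (5,8), (6,10); upper bound min(|L|,|R|) = min(6,6) = 6)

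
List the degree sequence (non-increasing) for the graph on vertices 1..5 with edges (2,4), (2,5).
[2, 1, 1, 0, 0] (degrees: deg(1)=0, deg(2)=2, deg(3)=0, deg(4)=1, deg(5)=1)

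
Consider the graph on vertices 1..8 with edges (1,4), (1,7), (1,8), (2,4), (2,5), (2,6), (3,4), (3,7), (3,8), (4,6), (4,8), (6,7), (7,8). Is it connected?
Yes (BFS from 1 visits [1, 4, 7, 8, 2, 3, 6, 5] — all 8 vertices reached)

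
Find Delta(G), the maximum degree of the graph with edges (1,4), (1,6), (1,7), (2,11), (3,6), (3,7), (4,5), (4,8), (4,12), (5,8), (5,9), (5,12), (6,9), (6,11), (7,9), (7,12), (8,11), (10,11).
4 (attained at vertices 4, 5, 6, 7, 11)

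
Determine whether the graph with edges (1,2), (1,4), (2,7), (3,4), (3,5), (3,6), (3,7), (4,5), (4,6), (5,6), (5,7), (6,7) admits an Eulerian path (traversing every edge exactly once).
Yes — and in fact it has an Eulerian circuit (the graph is connected and all 7 vertices have even degree)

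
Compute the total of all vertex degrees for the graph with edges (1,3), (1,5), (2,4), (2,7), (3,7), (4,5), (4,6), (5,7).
16 (handshake: sum of degrees = 2|E| = 2 x 8 = 16)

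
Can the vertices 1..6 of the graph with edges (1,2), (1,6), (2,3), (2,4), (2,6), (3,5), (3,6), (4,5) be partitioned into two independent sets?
No (odd cycle of length 3: 6 -> 1 -> 2 -> 6)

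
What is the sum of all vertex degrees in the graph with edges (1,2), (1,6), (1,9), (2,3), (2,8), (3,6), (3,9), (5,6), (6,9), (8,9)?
20 (handshake: sum of degrees = 2|E| = 2 x 10 = 20)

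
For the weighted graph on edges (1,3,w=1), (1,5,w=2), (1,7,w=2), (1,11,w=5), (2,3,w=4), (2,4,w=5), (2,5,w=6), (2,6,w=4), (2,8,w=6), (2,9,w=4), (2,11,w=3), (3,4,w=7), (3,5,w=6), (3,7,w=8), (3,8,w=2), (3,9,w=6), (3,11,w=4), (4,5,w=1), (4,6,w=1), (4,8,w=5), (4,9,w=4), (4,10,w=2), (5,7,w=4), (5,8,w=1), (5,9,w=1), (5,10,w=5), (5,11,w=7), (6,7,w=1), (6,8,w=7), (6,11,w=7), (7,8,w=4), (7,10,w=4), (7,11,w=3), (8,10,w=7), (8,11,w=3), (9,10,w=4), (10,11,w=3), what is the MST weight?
16 (MST edges: (1,3,w=1), (1,5,w=2), (2,11,w=3), (4,5,w=1), (4,6,w=1), (4,10,w=2), (5,8,w=1), (5,9,w=1), (6,7,w=1), (7,11,w=3); sum of weights 1 + 2 + 3 + 1 + 1 + 2 + 1 + 1 + 1 + 3 = 16)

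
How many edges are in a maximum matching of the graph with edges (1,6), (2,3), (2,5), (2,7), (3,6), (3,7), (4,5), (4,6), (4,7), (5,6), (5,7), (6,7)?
3 (matching: (2,5), (3,7), (4,6); upper bound floor(n/2) = floor(7/2) = 3)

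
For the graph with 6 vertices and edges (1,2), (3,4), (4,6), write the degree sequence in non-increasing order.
[2, 1, 1, 1, 1, 0] (degrees: deg(1)=1, deg(2)=1, deg(3)=1, deg(4)=2, deg(5)=0, deg(6)=1)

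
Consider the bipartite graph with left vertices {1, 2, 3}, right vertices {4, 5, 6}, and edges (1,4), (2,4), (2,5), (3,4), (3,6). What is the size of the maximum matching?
3 (matching: (1,4), (2,5), (3,6); upper bound min(|L|,|R|) = min(3,3) = 3)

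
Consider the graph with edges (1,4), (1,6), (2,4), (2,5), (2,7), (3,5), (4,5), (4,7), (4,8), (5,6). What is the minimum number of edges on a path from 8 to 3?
3 (path: 8 -> 4 -> 5 -> 3, 3 edges)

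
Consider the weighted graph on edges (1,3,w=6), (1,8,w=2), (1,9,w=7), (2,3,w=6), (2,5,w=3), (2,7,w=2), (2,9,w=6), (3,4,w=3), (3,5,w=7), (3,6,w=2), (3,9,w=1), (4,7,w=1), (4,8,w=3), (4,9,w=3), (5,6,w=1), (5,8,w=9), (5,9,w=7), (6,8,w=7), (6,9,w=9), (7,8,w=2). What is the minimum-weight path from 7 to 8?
2 (path: 7 -> 8; weights 2 = 2)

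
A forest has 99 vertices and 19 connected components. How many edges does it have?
80 (Each of the 19 component trees on V_i vertices has V_i - 1 edges; summing gives V - C = 99 - 19 = 80)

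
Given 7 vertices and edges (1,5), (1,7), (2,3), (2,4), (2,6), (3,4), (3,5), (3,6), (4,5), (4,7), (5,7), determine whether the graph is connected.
Yes (BFS from 1 visits [1, 5, 7, 3, 4, 2, 6] — all 7 vertices reached)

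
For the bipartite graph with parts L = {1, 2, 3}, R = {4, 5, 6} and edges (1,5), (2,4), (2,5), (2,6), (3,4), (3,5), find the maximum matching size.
3 (matching: (1,5), (2,6), (3,4); upper bound min(|L|,|R|) = min(3,3) = 3)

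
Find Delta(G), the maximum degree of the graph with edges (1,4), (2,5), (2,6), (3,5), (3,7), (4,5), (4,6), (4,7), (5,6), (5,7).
5 (attained at vertex 5)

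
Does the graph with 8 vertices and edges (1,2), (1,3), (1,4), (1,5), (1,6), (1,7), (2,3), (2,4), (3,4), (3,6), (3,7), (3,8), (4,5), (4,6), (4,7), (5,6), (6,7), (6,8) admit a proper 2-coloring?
No (odd cycle of length 3: 4 -> 1 -> 6 -> 4)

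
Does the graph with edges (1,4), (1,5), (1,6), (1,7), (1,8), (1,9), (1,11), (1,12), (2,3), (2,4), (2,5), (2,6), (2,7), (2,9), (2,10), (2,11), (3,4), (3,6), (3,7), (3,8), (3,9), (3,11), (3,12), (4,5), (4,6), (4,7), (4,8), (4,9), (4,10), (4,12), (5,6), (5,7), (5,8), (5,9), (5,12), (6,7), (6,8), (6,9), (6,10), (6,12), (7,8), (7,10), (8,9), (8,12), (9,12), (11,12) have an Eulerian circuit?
Yes (the graph is connected and all 12 vertices have even degree)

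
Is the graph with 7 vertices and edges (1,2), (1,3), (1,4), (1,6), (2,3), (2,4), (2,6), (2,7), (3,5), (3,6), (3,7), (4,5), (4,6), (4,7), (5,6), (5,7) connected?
Yes (BFS from 1 visits [1, 2, 3, 4, 6, 7, 5] — all 7 vertices reached)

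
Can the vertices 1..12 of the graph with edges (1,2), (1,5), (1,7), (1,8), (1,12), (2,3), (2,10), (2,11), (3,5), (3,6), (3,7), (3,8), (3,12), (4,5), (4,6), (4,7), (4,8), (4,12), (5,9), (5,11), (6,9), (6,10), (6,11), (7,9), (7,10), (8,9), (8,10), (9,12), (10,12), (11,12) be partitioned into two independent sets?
Yes. Partition: {1, 3, 4, 9, 10, 11}, {2, 5, 6, 7, 8, 12}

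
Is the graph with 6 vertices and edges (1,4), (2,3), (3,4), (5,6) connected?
No, it has 2 components: {1, 2, 3, 4}, {5, 6}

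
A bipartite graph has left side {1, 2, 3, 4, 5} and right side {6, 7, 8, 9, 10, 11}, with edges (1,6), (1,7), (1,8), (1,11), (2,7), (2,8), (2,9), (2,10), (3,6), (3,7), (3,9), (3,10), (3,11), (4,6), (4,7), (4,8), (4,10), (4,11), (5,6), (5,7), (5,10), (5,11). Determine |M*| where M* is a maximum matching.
5 (matching: (1,11), (2,10), (3,9), (4,8), (5,7); upper bound min(|L|,|R|) = min(5,6) = 5)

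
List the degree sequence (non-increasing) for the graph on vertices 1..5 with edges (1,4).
[1, 1, 0, 0, 0] (degrees: deg(1)=1, deg(2)=0, deg(3)=0, deg(4)=1, deg(5)=0)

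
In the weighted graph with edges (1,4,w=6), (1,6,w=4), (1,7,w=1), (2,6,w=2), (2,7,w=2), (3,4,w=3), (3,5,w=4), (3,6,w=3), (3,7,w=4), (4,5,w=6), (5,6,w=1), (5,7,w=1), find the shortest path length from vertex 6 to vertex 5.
1 (path: 6 -> 5; weights 1 = 1)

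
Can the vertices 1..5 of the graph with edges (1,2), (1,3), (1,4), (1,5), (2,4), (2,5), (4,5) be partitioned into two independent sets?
No (odd cycle of length 3: 2 -> 1 -> 5 -> 2)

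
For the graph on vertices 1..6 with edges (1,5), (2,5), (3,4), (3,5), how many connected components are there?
2 (components: {1, 2, 3, 4, 5}, {6})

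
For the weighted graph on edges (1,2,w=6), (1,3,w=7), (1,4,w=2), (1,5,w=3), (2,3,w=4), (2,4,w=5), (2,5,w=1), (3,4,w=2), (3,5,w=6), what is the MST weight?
8 (MST edges: (1,4,w=2), (1,5,w=3), (2,5,w=1), (3,4,w=2); sum of weights 2 + 3 + 1 + 2 = 8)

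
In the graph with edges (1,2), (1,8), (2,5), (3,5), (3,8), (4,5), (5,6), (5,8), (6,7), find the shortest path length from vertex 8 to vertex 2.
2 (path: 8 -> 5 -> 2, 2 edges)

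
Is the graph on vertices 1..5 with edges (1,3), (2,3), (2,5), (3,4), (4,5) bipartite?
Yes. Partition: {1, 2, 4}, {3, 5}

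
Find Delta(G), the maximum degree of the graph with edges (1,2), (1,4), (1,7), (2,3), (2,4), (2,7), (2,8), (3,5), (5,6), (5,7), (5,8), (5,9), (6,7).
5 (attained at vertices 2, 5)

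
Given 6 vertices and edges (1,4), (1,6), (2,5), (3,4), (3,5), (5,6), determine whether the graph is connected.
Yes (BFS from 1 visits [1, 4, 6, 3, 5, 2] — all 6 vertices reached)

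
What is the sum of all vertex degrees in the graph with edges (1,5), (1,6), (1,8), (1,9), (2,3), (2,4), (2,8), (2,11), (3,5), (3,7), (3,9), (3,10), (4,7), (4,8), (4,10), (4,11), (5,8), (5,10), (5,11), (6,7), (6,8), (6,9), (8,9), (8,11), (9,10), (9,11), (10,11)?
54 (handshake: sum of degrees = 2|E| = 2 x 27 = 54)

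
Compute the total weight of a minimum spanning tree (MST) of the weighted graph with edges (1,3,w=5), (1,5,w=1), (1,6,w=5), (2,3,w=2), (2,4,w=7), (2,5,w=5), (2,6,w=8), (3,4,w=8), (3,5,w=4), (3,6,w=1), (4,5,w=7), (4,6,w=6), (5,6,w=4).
14 (MST edges: (1,5,w=1), (2,3,w=2), (3,5,w=4), (3,6,w=1), (4,6,w=6); sum of weights 1 + 2 + 4 + 1 + 6 = 14)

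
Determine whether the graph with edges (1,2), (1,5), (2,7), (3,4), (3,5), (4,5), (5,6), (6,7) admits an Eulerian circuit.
Yes (the graph is connected and all 7 vertices have even degree)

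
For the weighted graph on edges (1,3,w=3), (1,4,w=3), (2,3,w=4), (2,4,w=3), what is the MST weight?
9 (MST edges: (1,3,w=3), (1,4,w=3), (2,4,w=3); sum of weights 3 + 3 + 3 = 9)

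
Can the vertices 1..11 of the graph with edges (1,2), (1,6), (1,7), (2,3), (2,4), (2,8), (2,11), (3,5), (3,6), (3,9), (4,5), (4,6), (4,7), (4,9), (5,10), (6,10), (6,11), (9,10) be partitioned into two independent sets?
Yes. Partition: {1, 3, 4, 8, 10, 11}, {2, 5, 6, 7, 9}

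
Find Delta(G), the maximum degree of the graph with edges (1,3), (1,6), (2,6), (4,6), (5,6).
4 (attained at vertex 6)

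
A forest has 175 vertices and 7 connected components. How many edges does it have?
168 (Each of the 7 component trees on V_i vertices has V_i - 1 edges; summing gives V - C = 175 - 7 = 168)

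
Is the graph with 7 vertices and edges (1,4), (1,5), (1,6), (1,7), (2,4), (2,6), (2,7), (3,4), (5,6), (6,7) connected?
Yes (BFS from 1 visits [1, 4, 5, 6, 7, 2, 3] — all 7 vertices reached)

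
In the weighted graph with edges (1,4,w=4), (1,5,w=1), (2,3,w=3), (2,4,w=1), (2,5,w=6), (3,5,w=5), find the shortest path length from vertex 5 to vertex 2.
6 (path: 5 -> 2; weights 6 = 6)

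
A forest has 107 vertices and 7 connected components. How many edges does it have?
100 (Each of the 7 component trees on V_i vertices has V_i - 1 edges; summing gives V - C = 107 - 7 = 100)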